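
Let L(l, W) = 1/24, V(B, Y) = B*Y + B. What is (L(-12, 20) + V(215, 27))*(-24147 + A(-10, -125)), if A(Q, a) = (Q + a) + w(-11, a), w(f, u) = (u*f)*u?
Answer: -28340959517/24 ≈ -1.1809e+9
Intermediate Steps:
w(f, u) = f*u² (w(f, u) = (f*u)*u = f*u²)
V(B, Y) = B + B*Y
A(Q, a) = Q + a - 11*a² (A(Q, a) = (Q + a) - 11*a² = Q + a - 11*a²)
L(l, W) = 1/24
(L(-12, 20) + V(215, 27))*(-24147 + A(-10, -125)) = (1/24 + 215*(1 + 27))*(-24147 + (-10 - 125 - 11*(-125)²)) = (1/24 + 215*28)*(-24147 + (-10 - 125 - 11*15625)) = (1/24 + 6020)*(-24147 + (-10 - 125 - 171875)) = 144481*(-24147 - 172010)/24 = (144481/24)*(-196157) = -28340959517/24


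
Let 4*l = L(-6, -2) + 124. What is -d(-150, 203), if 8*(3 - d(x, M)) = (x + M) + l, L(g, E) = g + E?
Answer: 29/4 ≈ 7.2500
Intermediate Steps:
L(g, E) = E + g
l = 29 (l = ((-2 - 6) + 124)/4 = (-8 + 124)/4 = (¼)*116 = 29)
d(x, M) = -5/8 - M/8 - x/8 (d(x, M) = 3 - ((x + M) + 29)/8 = 3 - ((M + x) + 29)/8 = 3 - (29 + M + x)/8 = 3 + (-29/8 - M/8 - x/8) = -5/8 - M/8 - x/8)
-d(-150, 203) = -(-5/8 - ⅛*203 - ⅛*(-150)) = -(-5/8 - 203/8 + 75/4) = -1*(-29/4) = 29/4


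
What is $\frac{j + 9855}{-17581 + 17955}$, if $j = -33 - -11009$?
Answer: $\frac{20831}{374} \approx 55.698$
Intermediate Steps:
$j = 10976$ ($j = -33 + 11009 = 10976$)
$\frac{j + 9855}{-17581 + 17955} = \frac{10976 + 9855}{-17581 + 17955} = \frac{20831}{374}$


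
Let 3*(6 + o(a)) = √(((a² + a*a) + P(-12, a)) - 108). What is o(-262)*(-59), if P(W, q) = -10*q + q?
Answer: 354 - 59*√139538/3 ≈ -6992.4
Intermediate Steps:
P(W, q) = -9*q
o(a) = -6 + √(-108 - 9*a + 2*a²)/3 (o(a) = -6 + √(((a² + a*a) - 9*a) - 108)/3 = -6 + √(((a² + a²) - 9*a) - 108)/3 = -6 + √((2*a² - 9*a) - 108)/3 = -6 + √((-9*a + 2*a²) - 108)/3 = -6 + √(-108 - 9*a + 2*a²)/3)
o(-262)*(-59) = (-6 + √(-108 - 9*(-262) + 2*(-262)²)/3)*(-59) = (-6 + √(-108 + 2358 + 2*68644)/3)*(-59) = (-6 + √(-108 + 2358 + 137288)/3)*(-59) = (-6 + √139538/3)*(-59) = 354 - 59*√139538/3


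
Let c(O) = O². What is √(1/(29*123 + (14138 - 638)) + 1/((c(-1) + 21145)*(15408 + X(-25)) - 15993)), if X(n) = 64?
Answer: √37281267852817786122/797650428939 ≈ 0.0076548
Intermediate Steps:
√(1/(29*123 + (14138 - 638)) + 1/((c(-1) + 21145)*(15408 + X(-25)) - 15993)) = √(1/(29*123 + (14138 - 638)) + 1/(((-1)² + 21145)*(15408 + 64) - 15993)) = √(1/(3567 + 13500) + 1/((1 + 21145)*15472 - 15993)) = √(1/17067 + 1/(21146*15472 - 15993)) = √(1/17067 + 1/(327170912 - 15993)) = √(1/17067 + 1/327154919) = √(327171986/5583553002573) = √37281267852817786122/797650428939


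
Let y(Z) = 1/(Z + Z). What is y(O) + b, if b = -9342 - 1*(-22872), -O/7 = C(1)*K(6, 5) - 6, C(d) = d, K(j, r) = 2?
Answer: 757681/56 ≈ 13530.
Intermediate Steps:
O = 28 (O = -7*(1*2 - 6) = -7*(2 - 6) = -7*(-4) = 28)
b = 13530 (b = -9342 + 22872 = 13530)
y(Z) = 1/(2*Z)
y(O) + b = (1/2)/28 + 13530 = (1/2)*(1/28) + 13530 = 1/56 + 13530 = 757681/56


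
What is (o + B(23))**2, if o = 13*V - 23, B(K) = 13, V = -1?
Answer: 529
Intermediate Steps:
o = -36 (o = 13*(-1) - 23 = -13 - 23 = -36)
(o + B(23))**2 = (-36 + 13)**2 = (-23)**2 = 529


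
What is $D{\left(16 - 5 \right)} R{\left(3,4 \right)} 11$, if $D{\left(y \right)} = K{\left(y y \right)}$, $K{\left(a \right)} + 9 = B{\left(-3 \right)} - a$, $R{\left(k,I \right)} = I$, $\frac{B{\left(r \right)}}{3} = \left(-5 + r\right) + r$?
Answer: $-7172$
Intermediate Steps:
$B{\left(r \right)} = -15 + 6 r$ ($B{\left(r \right)} = 3 \left(\left(-5 + r\right) + r\right) = 3 \left(-5 + 2 r\right) = -15 + 6 r$)
$K{\left(a \right)} = -42 - a$ ($K{\left(a \right)} = -9 - \left(33 + a\right) = -42 - a$)
$D{\left(y \right)} = -42 - y^{2}$ ($D{\left(y \right)} = -42 - y y = -42 - y^{2}$)
$D{\left(16 - 5 \right)} R{\left(3,4 \right)} 11 = \left(-42 - \left(16 - 5\right)^{2}\right) 4 \cdot 11 = \left(-42 - \left(16 - 5\right)^{2}\right) 44 = \left(-42 - 11^{2}\right) 44 = \left(-42 - 121\right) 44 = \left(-163\right) 44 = -7172$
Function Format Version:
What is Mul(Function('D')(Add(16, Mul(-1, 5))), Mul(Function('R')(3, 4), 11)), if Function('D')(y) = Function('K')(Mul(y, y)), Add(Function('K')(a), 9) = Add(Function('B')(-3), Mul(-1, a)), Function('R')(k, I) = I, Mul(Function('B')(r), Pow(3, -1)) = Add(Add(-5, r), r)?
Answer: -7172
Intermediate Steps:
Function('B')(r) = Add(-15, Mul(6, r)) (Function('B')(r) = Mul(3, Add(Add(-5, r), r)) = Mul(3, Add(-5, Mul(2, r))) = Add(-15, Mul(6, r)))
Function('K')(a) = Add(-42, Mul(-1, a)) (Function('K')(a) = Add(-9, Add(Add(-15, Mul(6, -3)), Mul(-1, a))) = Add(-9, Add(Add(-15, -18), Mul(-1, a))) = Add(-9, Add(-33, Mul(-1, a))) = Add(-42, Mul(-1, a)))
Function('D')(y) = Add(-42, Mul(-1, Pow(y, 2))) (Function('D')(y) = Add(-42, Mul(-1, Mul(y, y))) = Add(-42, Mul(-1, Pow(y, 2))))
Mul(Function('D')(Add(16, Mul(-1, 5))), Mul(Function('R')(3, 4), 11)) = Mul(Add(-42, Mul(-1, Pow(Add(16, Mul(-1, 5)), 2))), Mul(4, 11)) = Mul(Add(-42, Mul(-1, Pow(Add(16, -5), 2))), 44) = Mul(Add(-42, Mul(-1, Pow(11, 2))), 44) = Mul(Add(-42, Mul(-1, 121)), 44) = Mul(Add(-42, -121), 44) = Mul(-163, 44) = -7172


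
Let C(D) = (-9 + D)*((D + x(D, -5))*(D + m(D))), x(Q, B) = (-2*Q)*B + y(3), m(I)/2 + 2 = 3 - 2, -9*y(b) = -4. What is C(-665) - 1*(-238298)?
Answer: -29592708016/9 ≈ -3.2881e+9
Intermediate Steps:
y(b) = 4/9 (y(b) = -1/9*(-4) = 4/9)
m(I) = -2 (m(I) = -4 + 2*(3 - 2) = -4 + 2*1 = -4 + 2 = -2)
x(Q, B) = 4/9 - 2*B*Q (x(Q, B) = (-2*Q)*B + 4/9 = -2*B*Q + 4/9 = 4/9 - 2*B*Q)
C(D) = (-9 + D)*(-2 + D)*(4/9 + 11*D) (C(D) = (-9 + D)*((D + (4/9 - 2*(-5)*D))*(D - 2)) = (-9 + D)*((D + (4/9 + 10*D))*(-2 + D)) = (-9 + D)*((4/9 + 11*D)*(-2 + D)) = (-9 + D)*((-2 + D)*(4/9 + 11*D)) = (-9 + D)*(-2 + D)*(4/9 + 11*D))
C(-665) - 1*(-238298) = (8 + 11*(-665)**3 - 1085/9*(-665)**2 + (1738/9)*(-665)) - 1*(-238298) = (8 + 11*(-294079625) - 1085/9*442225 - 1155770/9) + 238298 = (8 - 3234875875 - 479814125/9 - 1155770/9) + 238298 = -29594852698/9 + 238298 = -29592708016/9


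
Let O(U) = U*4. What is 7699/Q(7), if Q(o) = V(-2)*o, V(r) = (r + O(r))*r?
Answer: 7699/140 ≈ 54.993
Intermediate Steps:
O(U) = 4*U
V(r) = 5*r**2 (V(r) = (r + 4*r)*r = (5*r)*r = 5*r**2)
Q(o) = 20*o (Q(o) = (5*(-2)**2)*o = (5*4)*o = 20*o)
7699/Q(7) = 7699/((20*7)) = 7699/140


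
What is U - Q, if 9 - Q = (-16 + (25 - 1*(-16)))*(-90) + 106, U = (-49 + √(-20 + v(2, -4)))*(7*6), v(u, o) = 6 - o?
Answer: -4211 + 42*I*√10 ≈ -4211.0 + 132.82*I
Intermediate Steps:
U = -2058 + 42*I*√10 (U = (-49 + √(-20 + (6 - 1*(-4))))*(7*6) = (-49 + √(-20 + (6 + 4)))*42 = (-49 + √(-20 + 10))*42 = (-49 + √(-10))*42 = (-49 + I*√10)*42 = -2058 + 42*I*√10 ≈ -2058.0 + 132.82*I)
Q = 2153 (Q = 9 - ((-16 + (25 - 1*(-16)))*(-90) + 106) = 9 - ((-16 + (25 + 16))*(-90) + 106) = 9 - ((-16 + 41)*(-90) + 106) = 9 - (25*(-90) + 106) = 9 - (-2250 + 106) = 9 - 1*(-2144) = 9 + 2144 = 2153)
U - Q = (-2058 + 42*I*√10) - 1*2153 = (-2058 + 42*I*√10) - 2153 = -4211 + 42*I*√10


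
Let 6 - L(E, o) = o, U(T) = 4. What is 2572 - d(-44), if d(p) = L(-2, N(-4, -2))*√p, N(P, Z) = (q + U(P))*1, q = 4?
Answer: 2572 + 4*I*√11 ≈ 2572.0 + 13.266*I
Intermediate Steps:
N(P, Z) = 8 (N(P, Z) = (4 + 4)*1 = 8*1 = 8)
L(E, o) = 6 - o
d(p) = -2*√p (d(p) = (6 - 1*8)*√p = (6 - 8)*√p = -2*√p)
2572 - d(-44) = 2572 - (-2)*√(-44) = 2572 - (-2)*2*I*√11 = 2572 - (-4)*I*√11 = 2572 + 4*I*√11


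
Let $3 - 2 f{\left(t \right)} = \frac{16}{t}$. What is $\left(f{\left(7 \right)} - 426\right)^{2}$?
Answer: $\frac{35509681}{196} \approx 1.8117 \cdot 10^{5}$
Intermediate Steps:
$f{\left(t \right)} = \frac{3}{2} - \frac{8}{t}$ ($f{\left(t \right)} = \frac{3}{2} - \frac{16 \frac{1}{t}}{2} = \frac{3}{2} - \frac{8}{t}$)
$\left(f{\left(7 \right)} - 426\right)^{2} = \left(\left(\frac{3}{2} - \frac{8}{7}\right) - 426\right)^{2} = \left(\frac{5}{14} - 426\right)^{2} = \left(- \frac{5959}{14}\right)^{2} = \frac{35509681}{196}$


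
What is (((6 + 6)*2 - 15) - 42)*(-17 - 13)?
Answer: 990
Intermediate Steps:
(((6 + 6)*2 - 15) - 42)*(-17 - 13) = ((12*2 - 15) - 42)*(-30) = ((24 - 15) - 42)*(-30) = (9 - 42)*(-30) = -33*(-30) = 990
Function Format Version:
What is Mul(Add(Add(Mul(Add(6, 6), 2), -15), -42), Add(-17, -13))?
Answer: 990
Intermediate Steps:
Mul(Add(Add(Mul(Add(6, 6), 2), -15), -42), Add(-17, -13)) = Mul(Add(Add(Mul(12, 2), -15), -42), -30) = Mul(Add(Add(24, -15), -42), -30) = Mul(Add(9, -42), -30) = Mul(-33, -30) = 990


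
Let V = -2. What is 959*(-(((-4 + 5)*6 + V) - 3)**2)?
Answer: -959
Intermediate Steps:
959*(-(((-4 + 5)*6 + V) - 3)**2) = 959*(-(((-4 + 5)*6 - 2) - 3)**2) = 959*(-((1*6 - 2) - 3)**2) = 959*(-((6 - 2) - 3)**2) = 959*(-(4 - 3)**2) = 959*(-1*1**2) = 959*(-1*1) = 959*(-1) = -959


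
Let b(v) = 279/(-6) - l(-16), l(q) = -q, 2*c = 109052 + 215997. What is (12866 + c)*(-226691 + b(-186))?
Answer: -159081638967/4 ≈ -3.9770e+10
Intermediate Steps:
c = 325049/2 (c = (109052 + 215997)/2 = (½)*325049 = 325049/2 ≈ 1.6252e+5)
b(v) = -125/2 (b(v) = 279/(-6) - (-1)*(-16) = 279*(-⅙) - 1*16 = -93/2 - 16 = -125/2)
(12866 + c)*(-226691 + b(-186)) = (12866 + 325049/2)*(-226691 - 125/2) = (350781/2)*(-453507/2) = -159081638967/4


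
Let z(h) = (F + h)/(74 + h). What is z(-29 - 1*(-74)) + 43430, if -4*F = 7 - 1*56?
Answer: 20672909/476 ≈ 43431.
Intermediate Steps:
F = 49/4 (F = -(7 - 1*56)/4 = -(7 - 56)/4 = -¼*(-49) = 49/4 ≈ 12.250)
z(h) = (49/4 + h)/(74 + h)
z(-29 - 1*(-74)) + 43430 = (49/4 + (-29 - 1*(-74)))/(74 + (-29 - 1*(-74))) + 43430 = (49/4 + (-29 + 74))/(74 + (-29 + 74)) + 43430 = (49/4 + 45)/(74 + 45) + 43430 = (229/4)/119 + 43430 = (1/119)*(229/4) + 43430 = 229/476 + 43430 = 20672909/476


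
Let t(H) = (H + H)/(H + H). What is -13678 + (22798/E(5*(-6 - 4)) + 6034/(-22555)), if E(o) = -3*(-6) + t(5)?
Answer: -5347544266/428545 ≈ -12478.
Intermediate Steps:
t(H) = 1 (t(H) = (2*H)/((2*H)) = (2*H)*(1/(2*H)) = 1)
E(o) = 19 (E(o) = -3*(-6) + 1 = 18 + 1 = 19)
-13678 + (22798/E(5*(-6 - 4)) + 6034/(-22555)) = -13678 + (22798/19 + 6034/(-22555)) = -13678 + (22798*(1/19) + 6034*(-1/22555)) = -13678 + (22798/19 - 6034/22555) = -13678 + 514094244/428545 = -5347544266/428545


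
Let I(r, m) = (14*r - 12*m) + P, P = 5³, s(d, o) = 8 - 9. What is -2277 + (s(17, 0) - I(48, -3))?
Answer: -3111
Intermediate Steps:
s(d, o) = -1
P = 125
I(r, m) = 125 - 12*m + 14*r (I(r, m) = (14*r - 12*m) + 125 = (-12*m + 14*r) + 125 = 125 - 12*m + 14*r)
-2277 + (s(17, 0) - I(48, -3)) = -2277 + (-1 - (125 - 12*(-3) + 14*48)) = -2277 + (-1 - (125 + 36 + 672)) = -2277 + (-1 - 1*833) = -2277 + (-1 - 833) = -2277 - 834 = -3111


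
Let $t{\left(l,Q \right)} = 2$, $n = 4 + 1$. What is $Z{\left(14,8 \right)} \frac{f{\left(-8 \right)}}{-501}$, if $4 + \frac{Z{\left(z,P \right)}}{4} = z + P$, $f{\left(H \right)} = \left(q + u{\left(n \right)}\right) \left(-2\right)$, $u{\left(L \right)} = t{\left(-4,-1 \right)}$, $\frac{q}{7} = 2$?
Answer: $\frac{768}{167} \approx 4.5988$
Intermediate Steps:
$n = 5$
$q = 14$ ($q = 7 \cdot 2 = 14$)
$u{\left(L \right)} = 2$
$f{\left(H \right)} = -32$ ($f{\left(H \right)} = \left(14 + 2\right) \left(-2\right) = 16 \left(-2\right) = -32$)
$Z{\left(z,P \right)} = -16 + 4 P + 4 z$ ($Z{\left(z,P \right)} = -16 + 4 \left(z + P\right) = -16 + 4 \left(P + z\right) = -16 + \left(4 P + 4 z\right) = -16 + 4 P + 4 z$)
$Z{\left(14,8 \right)} \frac{f{\left(-8 \right)}}{-501} = \left(-16 + 4 \cdot 8 + 4 \cdot 14\right) \left(- \frac{32}{-501}\right) = \left(-16 + 32 + 56\right) \left(\left(-32\right) \left(- \frac{1}{501}\right)\right) = 72 \cdot \frac{32}{501} = \frac{768}{167}$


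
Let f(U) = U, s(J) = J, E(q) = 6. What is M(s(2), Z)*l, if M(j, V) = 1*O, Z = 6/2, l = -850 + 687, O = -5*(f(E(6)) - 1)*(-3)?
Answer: -12225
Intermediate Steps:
O = 75 (O = -5*(6 - 1)*(-3) = -5*5*(-3) = -25*(-3) = 75)
l = -163
Z = 3 (Z = 6*(½) = 3)
M(j, V) = 75 (M(j, V) = 1*75 = 75)
M(s(2), Z)*l = 75*(-163) = -12225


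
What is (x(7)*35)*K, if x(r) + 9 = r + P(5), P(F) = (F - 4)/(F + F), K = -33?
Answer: 4389/2 ≈ 2194.5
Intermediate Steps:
P(F) = (-4 + F)/(2*F) (P(F) = (-4 + F)/((2*F)) = (-4 + F)*(1/(2*F)) = (-4 + F)/(2*F))
x(r) = -89/10 + r (x(r) = -9 + (r + (½)*(-4 + 5)/5) = -9 + (r + (½)*(⅕)*1) = -9 + (r + ⅒) = -9 + (⅒ + r) = -89/10 + r)
(x(7)*35)*K = ((-89/10 + 7)*35)*(-33) = -19/10*35*(-33) = -133/2*(-33) = 4389/2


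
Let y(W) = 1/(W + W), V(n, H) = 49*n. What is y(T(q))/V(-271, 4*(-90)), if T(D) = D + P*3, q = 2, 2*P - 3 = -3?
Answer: -1/53116 ≈ -1.8827e-5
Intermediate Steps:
P = 0 (P = 3/2 + (½)*(-3) = 3/2 - 3/2 = 0)
T(D) = D (T(D) = D + 0*3 = D + 0 = D)
y(W) = 1/(2*W)
y(T(q))/V(-271, 4*(-90)) = ((½)/2)/((49*(-271))) = ((½)*(½))/(-13279) = (¼)*(-1/13279) = -1/53116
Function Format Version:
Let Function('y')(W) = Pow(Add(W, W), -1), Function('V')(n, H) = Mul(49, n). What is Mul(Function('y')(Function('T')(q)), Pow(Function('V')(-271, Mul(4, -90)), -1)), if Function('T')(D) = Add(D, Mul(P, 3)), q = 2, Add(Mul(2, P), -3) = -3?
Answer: Rational(-1, 53116) ≈ -1.8827e-5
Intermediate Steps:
P = 0 (P = Add(Rational(3, 2), Mul(Rational(1, 2), -3)) = Add(Rational(3, 2), Rational(-3, 2)) = 0)
Function('T')(D) = D (Function('T')(D) = Add(D, Mul(0, 3)) = Add(D, 0) = D)
Function('y')(W) = Mul(Rational(1, 2), Pow(W, -1)) (Function('y')(W) = Pow(Mul(2, W), -1) = Mul(Rational(1, 2), Pow(W, -1)))
Mul(Function('y')(Function('T')(q)), Pow(Function('V')(-271, Mul(4, -90)), -1)) = Mul(Mul(Rational(1, 2), Pow(2, -1)), Pow(Mul(49, -271), -1)) = Mul(Mul(Rational(1, 2), Rational(1, 2)), Pow(-13279, -1)) = Mul(Rational(1, 4), Rational(-1, 13279)) = Rational(-1, 53116)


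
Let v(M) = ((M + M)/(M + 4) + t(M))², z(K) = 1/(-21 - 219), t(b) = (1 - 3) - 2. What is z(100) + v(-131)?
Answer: 14507711/3870960 ≈ 3.7478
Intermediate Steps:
t(b) = -4 (t(b) = -2 - 2 = -4)
z(K) = -1/240 (z(K) = 1/(-240) = -1/240)
v(M) = (-4 + 2*M/(4 + M))² (v(M) = ((M + M)/(M + 4) - 4)² = ((2*M)/(4 + M) - 4)² = (2*M/(4 + M) - 4)² = (-4 + 2*M/(4 + M))²)
z(100) + v(-131) = -1/240 + 4*(8 - 131)²/(4 - 131)² = -1/240 + 4*(-123)²/(-127)² = -1/240 + 4*(1/16129)*15129 = -1/240 + 60516/16129 = 14507711/3870960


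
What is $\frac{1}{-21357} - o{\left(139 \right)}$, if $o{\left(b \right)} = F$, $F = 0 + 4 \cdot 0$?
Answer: $- \frac{1}{21357} \approx -4.6823 \cdot 10^{-5}$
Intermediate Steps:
$F = 0$ ($F = 0 + 0 = 0$)
$o{\left(b \right)} = 0$
$\frac{1}{-21357} - o{\left(139 \right)} = \frac{1}{-21357} - 0 = - \frac{1}{21357} + 0 = - \frac{1}{21357}$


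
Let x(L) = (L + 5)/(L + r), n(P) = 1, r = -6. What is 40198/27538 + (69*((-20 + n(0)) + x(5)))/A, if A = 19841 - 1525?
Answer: 340581515/252193004 ≈ 1.3505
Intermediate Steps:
x(L) = (5 + L)/(-6 + L) (x(L) = (L + 5)/(L - 6) = (5 + L)/(-6 + L))
A = 18316
40198/27538 + (69*((-20 + n(0)) + x(5)))/A = 40198/27538 + (69*((-20 + 1) + (5 + 5)/(-6 + 5)))/18316 = 40198*(1/27538) + (69*(-19 + 10/(-1)))*(1/18316) = 20099/13769 + (69*(-19 - 1*10))*(1/18316) = 20099/13769 + (69*(-19 - 10))*(1/18316) = 20099/13769 + (69*(-29))*(1/18316) = 20099/13769 - 2001*1/18316 = 20099/13769 - 2001/18316 = 340581515/252193004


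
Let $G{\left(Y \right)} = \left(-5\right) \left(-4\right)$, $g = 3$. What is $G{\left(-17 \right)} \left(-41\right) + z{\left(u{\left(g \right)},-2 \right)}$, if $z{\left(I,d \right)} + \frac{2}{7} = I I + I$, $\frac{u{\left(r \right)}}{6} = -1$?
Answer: $- \frac{5532}{7} \approx -790.29$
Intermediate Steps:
$u{\left(r \right)} = -6$ ($u{\left(r \right)} = 6 \left(-1\right) = -6$)
$z{\left(I,d \right)} = - \frac{2}{7} + I + I^{2}$ ($z{\left(I,d \right)} = - \frac{2}{7} + \left(I I + I\right) = - \frac{2}{7} + \left(I^{2} + I\right) = - \frac{2}{7} + \left(I + I^{2}\right) = - \frac{2}{7} + I + I^{2}$)
$G{\left(Y \right)} = 20$
$G{\left(-17 \right)} \left(-41\right) + z{\left(u{\left(g \right)},-2 \right)} = 20 \left(-41\right) - \left(\frac{44}{7} - 36\right) = -820 - - \frac{208}{7} = -820 + \frac{208}{7} = - \frac{5532}{7}$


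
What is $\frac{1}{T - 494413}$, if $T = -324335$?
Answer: $- \frac{1}{818748} \approx -1.2214 \cdot 10^{-6}$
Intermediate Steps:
$\frac{1}{T - 494413} = \frac{1}{-324335 - 494413} = \frac{1}{-818748} = - \frac{1}{818748}$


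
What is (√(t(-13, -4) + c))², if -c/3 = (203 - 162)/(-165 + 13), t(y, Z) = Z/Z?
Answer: 275/152 ≈ 1.8092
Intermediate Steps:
t(y, Z) = 1
c = 123/152 (c = -3*(203 - 162)/(-165 + 13) = -123/(-152) = -123*(-1)/152 = -3*(-41/152) = 123/152 ≈ 0.80921)
(√(t(-13, -4) + c))² = (√(1 + 123/152))² = (√(275/152))² = (5*√418/76)² = 275/152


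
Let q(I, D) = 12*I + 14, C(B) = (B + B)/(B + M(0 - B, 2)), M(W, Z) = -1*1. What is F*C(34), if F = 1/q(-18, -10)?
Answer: -34/3333 ≈ -0.010201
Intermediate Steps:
M(W, Z) = -1
C(B) = 2*B/(-1 + B) (C(B) = (B + B)/(B - 1) = (2*B)/(-1 + B) = 2*B/(-1 + B))
q(I, D) = 14 + 12*I
F = -1/202 (F = 1/(14 + 12*(-18)) = 1/(14 - 216) = 1/(-202) = -1/202 ≈ -0.0049505)
F*C(34) = -34/(101*(-1 + 34)) = -34/(101*33) = -1/202*68/33 = -34/3333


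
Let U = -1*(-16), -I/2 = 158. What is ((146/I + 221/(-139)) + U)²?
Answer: 93836230929/482329444 ≈ 194.55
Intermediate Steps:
I = -316 (I = -2*158 = -316)
U = 16
((146/I + 221/(-139)) + U)² = ((146/(-316) + 221/(-139)) + 16)² = ((146*(-1/316) + 221*(-1/139)) + 16)² = ((-73/158 - 221/139) + 16)² = (-45065/21962 + 16)² = (306327/21962)² = 93836230929/482329444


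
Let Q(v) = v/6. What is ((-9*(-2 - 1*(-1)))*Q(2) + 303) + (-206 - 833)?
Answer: -733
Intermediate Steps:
Q(v) = v/6 (Q(v) = v*(⅙) = v/6)
((-9*(-2 - 1*(-1)))*Q(2) + 303) + (-206 - 833) = ((-9*(-2 - 1*(-1)))*((⅙)*2) + 303) + (-206 - 833) = (-9*(-2 + 1)*(⅓) + 303) - 1039 = (-9*(-1)*(⅓) + 303) - 1039 = (9*(⅓) + 303) - 1039 = (3 + 303) - 1039 = 306 - 1039 = -733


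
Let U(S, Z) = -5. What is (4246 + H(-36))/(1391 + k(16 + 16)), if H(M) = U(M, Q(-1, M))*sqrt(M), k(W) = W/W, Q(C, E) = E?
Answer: 2123/696 - 5*I/232 ≈ 3.0503 - 0.021552*I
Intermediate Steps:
k(W) = 1
H(M) = -5*sqrt(M)
(4246 + H(-36))/(1391 + k(16 + 16)) = (4246 - 30*I)/(1391 + 1) = (4246 - 30*I)/1392 = (4246 - 30*I)*(1/1392) = 2123/696 - 5*I/232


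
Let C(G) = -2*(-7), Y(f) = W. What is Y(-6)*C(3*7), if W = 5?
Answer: 70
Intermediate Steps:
Y(f) = 5
C(G) = 14
Y(-6)*C(3*7) = 5*14 = 70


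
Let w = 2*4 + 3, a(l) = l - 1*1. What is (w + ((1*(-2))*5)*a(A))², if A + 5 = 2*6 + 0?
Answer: 2401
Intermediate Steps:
A = 7 (A = -5 + (2*6 + 0) = -5 + (12 + 0) = -5 + 12 = 7)
a(l) = -1 + l (a(l) = l - 1 = -1 + l)
w = 11 (w = 8 + 3 = 11)
(w + ((1*(-2))*5)*a(A))² = (11 + ((1*(-2))*5)*(-1 + 7))² = (11 - 2*5*6)² = (11 - 10*6)² = (11 - 60)² = (-49)² = 2401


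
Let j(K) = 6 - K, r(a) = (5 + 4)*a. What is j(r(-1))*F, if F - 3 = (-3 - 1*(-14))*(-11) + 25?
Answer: -1395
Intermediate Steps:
r(a) = 9*a
F = -93 (F = 3 + ((-3 - 1*(-14))*(-11) + 25) = 3 + ((-3 + 14)*(-11) + 25) = 3 + (11*(-11) + 25) = 3 + (-121 + 25) = 3 - 96 = -93)
j(r(-1))*F = (6 - 9*(-1))*(-93) = (6 - 1*(-9))*(-93) = (6 + 9)*(-93) = 15*(-93) = -1395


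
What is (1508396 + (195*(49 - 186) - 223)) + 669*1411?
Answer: 2425417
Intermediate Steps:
(1508396 + (195*(49 - 186) - 223)) + 669*1411 = (1508396 + (195*(-137) - 223)) + 943959 = (1508396 + (-26715 - 223)) + 943959 = (1508396 - 26938) + 943959 = 1481458 + 943959 = 2425417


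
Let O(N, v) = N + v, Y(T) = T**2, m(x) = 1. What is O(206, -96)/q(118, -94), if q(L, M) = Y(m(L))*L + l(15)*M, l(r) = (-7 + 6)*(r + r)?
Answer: 55/1469 ≈ 0.037440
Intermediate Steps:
l(r) = -2*r
q(L, M) = L - 30*M (q(L, M) = 1**2*L + (-2*15)*M = 1*L - 30*M = L - 30*M)
O(206, -96)/q(118, -94) = (206 - 96)/(118 - 30*(-94)) = 110/(118 + 2820) = 110/2938 = 110*(1/2938) = 55/1469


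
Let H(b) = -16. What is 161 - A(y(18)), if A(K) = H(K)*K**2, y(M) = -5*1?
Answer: 561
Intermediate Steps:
y(M) = -5
A(K) = -16*K**2
161 - A(y(18)) = 161 - (-16)*(-5)**2 = 161 - (-16)*25 = 161 - 1*(-400) = 161 + 400 = 561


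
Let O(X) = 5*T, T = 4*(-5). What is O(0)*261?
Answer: -26100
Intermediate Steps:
T = -20
O(X) = -100 (O(X) = 5*(-20) = -100)
O(0)*261 = -100*261 = -26100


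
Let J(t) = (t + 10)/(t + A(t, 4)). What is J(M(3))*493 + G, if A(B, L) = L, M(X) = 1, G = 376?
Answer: 7303/5 ≈ 1460.6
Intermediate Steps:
J(t) = (10 + t)/(4 + t) (J(t) = (t + 10)/(t + 4) = (10 + t)/(4 + t))
J(M(3))*493 + G = ((10 + 1)/(4 + 1))*493 + 376 = (11/5)*493 + 376 = 5423/5 + 376 = 7303/5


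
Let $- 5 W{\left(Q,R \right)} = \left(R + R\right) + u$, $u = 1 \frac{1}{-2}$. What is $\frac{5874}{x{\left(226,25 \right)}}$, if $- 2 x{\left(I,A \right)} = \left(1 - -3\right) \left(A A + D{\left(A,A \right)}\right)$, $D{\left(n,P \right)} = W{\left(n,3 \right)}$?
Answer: $- \frac{29370}{6239} \approx -4.7075$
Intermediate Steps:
$u = - \frac{1}{2}$ ($u = 1 \left(- \frac{1}{2}\right) = - \frac{1}{2} \approx -0.5$)
$W{\left(Q,R \right)} = \frac{1}{10} - \frac{2 R}{5}$ ($W{\left(Q,R \right)} = - \frac{\left(R + R\right) - \frac{1}{2}}{5} = - \frac{2 R - \frac{1}{2}}{5} = - \frac{- \frac{1}{2} + 2 R}{5} = \frac{1}{10} - \frac{2 R}{5}$)
$D{\left(n,P \right)} = - \frac{11}{10}$ ($D{\left(n,P \right)} = \frac{1}{10} - \frac{6}{5} = - \frac{11}{10}$)
$x{\left(I,A \right)} = \frac{11}{5} - 2 A^{2}$ ($x{\left(I,A \right)} = - \frac{\left(1 - -3\right) \left(A A - \frac{11}{10}\right)}{2} = - \frac{\left(1 + 3\right) \left(A^{2} - \frac{11}{10}\right)}{2} = - \frac{4 \left(- \frac{11}{10} + A^{2}\right)}{2} = - \frac{- \frac{22}{5} + 4 A^{2}}{2} = \frac{11}{5} - 2 A^{2}$)
$\frac{5874}{x{\left(226,25 \right)}} = \frac{5874}{\frac{11}{5} - 2 \cdot 25^{2}} = \frac{5874}{\frac{11}{5} - 1250} = \frac{5874}{- \frac{6239}{5}} = 5874 \left(- \frac{5}{6239}\right) = - \frac{29370}{6239}$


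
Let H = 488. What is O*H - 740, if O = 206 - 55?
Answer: 72948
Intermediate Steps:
O = 151
O*H - 740 = 151*488 - 740 = 73688 - 740 = 72948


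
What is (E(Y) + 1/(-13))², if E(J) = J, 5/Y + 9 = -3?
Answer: 5929/24336 ≈ 0.24363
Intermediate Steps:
Y = -5/12 (Y = 5/(-9 - 3) = 5/(-12) = 5*(-1/12) = -5/12 ≈ -0.41667)
(E(Y) + 1/(-13))² = (-5/12 + 1/(-13))² = (-5/12 + 1*(-1/13))² = (-5/12 - 1/13)² = (-77/156)² = 5929/24336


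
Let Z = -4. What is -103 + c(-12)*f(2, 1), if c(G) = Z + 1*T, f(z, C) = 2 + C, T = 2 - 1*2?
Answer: -115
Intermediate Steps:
T = 0 (T = 2 - 2 = 0)
c(G) = -4 (c(G) = -4 + 1*0 = -4 + 0 = -4)
-103 + c(-12)*f(2, 1) = -103 - 4*(2 + 1) = -103 - 4*3 = -103 - 12 = -115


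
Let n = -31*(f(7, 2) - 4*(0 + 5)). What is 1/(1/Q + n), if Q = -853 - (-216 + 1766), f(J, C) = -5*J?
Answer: 2403/4097114 ≈ 0.00058651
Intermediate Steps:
Q = -2403 (Q = -853 - 1*1550 = -853 - 1550 = -2403)
n = 1705 (n = -31*(-5*7 - 4*(0 + 5)) = -31*(-35 - 4*5) = -31*(-35 - 20) = -31*(-55) = 1705)
1/(1/Q + n) = 1/(1/(-2403) + 1705) = 1/(-1/2403 + 1705) = 1/(4097114/2403) = 2403/4097114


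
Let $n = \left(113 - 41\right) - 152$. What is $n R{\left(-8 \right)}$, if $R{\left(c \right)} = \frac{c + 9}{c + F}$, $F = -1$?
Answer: $\frac{80}{9} \approx 8.8889$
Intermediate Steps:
$R{\left(c \right)} = \frac{9 + c}{-1 + c}$ ($R{\left(c \right)} = \frac{c + 9}{c - 1} = \frac{9 + c}{-1 + c}$)
$n = -80$ ($n = 72 - 152 = -80$)
$n R{\left(-8 \right)} = - 80 \frac{9 - 8}{-1 - 8} = - 80 \frac{1}{-9} \cdot 1 = - 80 \left(\left(- \frac{1}{9}\right) 1\right) = \left(-80\right) \left(- \frac{1}{9}\right) = \frac{80}{9}$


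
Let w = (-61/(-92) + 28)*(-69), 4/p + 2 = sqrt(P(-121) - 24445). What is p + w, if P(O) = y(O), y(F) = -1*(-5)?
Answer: -48344129/24444 - 2*I*sqrt(6110)/6111 ≈ -1977.8 - 0.025582*I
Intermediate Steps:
y(F) = 5
P(O) = 5
p = 4/(-2 + 2*I*sqrt(6110)) (p = 4/(-2 + sqrt(5 - 24445)) = 4/(-2 + sqrt(-24440)) = 4/(-2 + 2*I*sqrt(6110)) ≈ -0.00032728 - 0.025582*I)
w = -7911/4 (w = (-61*(-1/92) + 28)*(-69) = (61/92 + 28)*(-69) = (2637/92)*(-69) = -7911/4 ≈ -1977.8)
p + w = (-2/6111 - 2*I*sqrt(6110)/6111) - 7911/4 = -48344129/24444 - 2*I*sqrt(6110)/6111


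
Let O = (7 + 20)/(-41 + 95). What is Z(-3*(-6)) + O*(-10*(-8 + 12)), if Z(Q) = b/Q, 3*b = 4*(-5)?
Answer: -550/27 ≈ -20.370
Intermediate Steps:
b = -20/3 (b = (4*(-5))/3 = (1/3)*(-20) = -20/3 ≈ -6.6667)
O = 1/2 (O = 27/54 = 27*(1/54) = 1/2 ≈ 0.50000)
Z(Q) = -20/(3*Q)
Z(-3*(-6)) + O*(-10*(-8 + 12)) = -20/(3*((-3*(-6)))) + (-10*(-8 + 12))/2 = -20/3/18 + (-10*4)/2 = -20/3*1/18 + (1/2)*(-40) = -10/27 - 20 = -550/27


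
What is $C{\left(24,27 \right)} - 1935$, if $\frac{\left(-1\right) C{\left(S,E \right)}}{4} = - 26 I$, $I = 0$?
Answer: $-1935$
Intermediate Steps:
$C{\left(S,E \right)} = 0$ ($C{\left(S,E \right)} = - 4 \left(\left(-26\right) 0\right) = \left(-4\right) 0 = 0$)
$C{\left(24,27 \right)} - 1935 = 0 - 1935 = -1935$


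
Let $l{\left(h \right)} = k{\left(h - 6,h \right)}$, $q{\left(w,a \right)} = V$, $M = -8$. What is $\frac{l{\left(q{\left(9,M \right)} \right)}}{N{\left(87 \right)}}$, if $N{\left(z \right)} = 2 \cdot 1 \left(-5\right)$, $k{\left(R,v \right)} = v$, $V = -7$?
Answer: $\frac{7}{10} \approx 0.7$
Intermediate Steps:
$q{\left(w,a \right)} = -7$
$N{\left(z \right)} = -10$ ($N{\left(z \right)} = 2 \left(-5\right) = -10$)
$l{\left(h \right)} = h$
$\frac{l{\left(q{\left(9,M \right)} \right)}}{N{\left(87 \right)}} = - \frac{7}{-10} = \left(-7\right) \left(- \frac{1}{10}\right) = \frac{7}{10}$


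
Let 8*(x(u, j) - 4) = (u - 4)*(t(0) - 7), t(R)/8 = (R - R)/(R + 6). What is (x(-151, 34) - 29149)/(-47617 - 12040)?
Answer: 232075/477256 ≈ 0.48627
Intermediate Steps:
t(R) = 0 (t(R) = 8*((R - R)/(R + 6)) = 8*(0/(6 + R)) = 8*0 = 0)
x(u, j) = 15/2 - 7*u/8 (x(u, j) = 4 + ((u - 4)*(0 - 7))/8 = 4 + ((-4 + u)*(-7))/8 = 4 + (28 - 7*u)/8 = 4 + (7/2 - 7*u/8) = 15/2 - 7*u/8)
(x(-151, 34) - 29149)/(-47617 - 12040) = ((15/2 - 7/8*(-151)) - 29149)/(-47617 - 12040) = ((15/2 + 1057/8) - 29149)/(-59657) = (1117/8 - 29149)*(-1/59657) = -232075/8*(-1/59657) = 232075/477256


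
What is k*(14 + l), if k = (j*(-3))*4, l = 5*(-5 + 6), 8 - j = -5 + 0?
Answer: -2964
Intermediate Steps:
j = 13 (j = 8 - (-5 + 0) = 8 - 1*(-5) = 8 + 5 = 13)
l = 5 (l = 5*1 = 5)
k = -156 (k = (13*(-3))*4 = -39*4 = -156)
k*(14 + l) = -156*(14 + 5) = -156*19 = -2964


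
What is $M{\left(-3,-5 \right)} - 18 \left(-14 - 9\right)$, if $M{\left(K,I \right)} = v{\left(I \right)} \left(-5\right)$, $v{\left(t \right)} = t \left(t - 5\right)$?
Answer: $164$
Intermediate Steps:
$v{\left(t \right)} = t \left(-5 + t\right)$
$M{\left(K,I \right)} = - 5 I \left(-5 + I\right)$ ($M{\left(K,I \right)} = I \left(-5 + I\right) \left(-5\right) = - 5 I \left(-5 + I\right)$)
$M{\left(-3,-5 \right)} - 18 \left(-14 - 9\right) = 5 \left(-5\right) \left(5 - -5\right) - 18 \left(-14 - 9\right) = 5 \left(-5\right) \left(5 + 5\right) - 18 \left(-14 - 9\right) = 5 \left(-5\right) 10 - -414 = -250 + 414 = 164$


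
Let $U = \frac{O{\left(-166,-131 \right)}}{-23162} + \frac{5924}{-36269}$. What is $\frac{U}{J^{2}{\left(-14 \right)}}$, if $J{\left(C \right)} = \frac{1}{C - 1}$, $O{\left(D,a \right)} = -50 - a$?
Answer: $- \frac{31533632325}{840062578} \approx -37.537$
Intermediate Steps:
$J{\left(C \right)} = \frac{1}{-1 + C}$
$U = - \frac{140149477}{840062578}$ ($U = \frac{-50 - -131}{-23162} + \frac{5924}{-36269} = \left(-50 + 131\right) \left(- \frac{1}{23162}\right) + 5924 \left(- \frac{1}{36269}\right) = 81 \left(- \frac{1}{23162}\right) - \frac{5924}{36269} = - \frac{81}{23162} - \frac{5924}{36269} = - \frac{140149477}{840062578} \approx -0.16683$)
$\frac{U}{J^{2}{\left(-14 \right)}} = - \frac{140149477}{840062578 \left(\frac{1}{-1 - 14}\right)^{2}} = - \frac{140149477}{840062578 \left(\frac{1}{-15}\right)^{2}} = - \frac{140149477}{840062578 \left(- \frac{1}{15}\right)^{2}} = - \frac{140149477 \frac{1}{\frac{1}{225}}}{840062578} = \left(- \frac{140149477}{840062578}\right) 225 = - \frac{31533632325}{840062578}$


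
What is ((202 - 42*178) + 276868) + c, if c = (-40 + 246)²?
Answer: 312030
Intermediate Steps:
c = 42436 (c = 206² = 42436)
((202 - 42*178) + 276868) + c = ((202 - 42*178) + 276868) + 42436 = ((202 - 7476) + 276868) + 42436 = (-7274 + 276868) + 42436 = 269594 + 42436 = 312030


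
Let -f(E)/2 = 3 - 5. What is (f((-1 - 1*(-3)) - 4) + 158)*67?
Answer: 10854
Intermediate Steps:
f(E) = 4 (f(E) = -2*(3 - 5) = -2*(-2) = 4)
(f((-1 - 1*(-3)) - 4) + 158)*67 = (4 + 158)*67 = 162*67 = 10854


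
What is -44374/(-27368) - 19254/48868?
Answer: 18653695/15197948 ≈ 1.2274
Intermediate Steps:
-44374/(-27368) - 19254/48868 = -44374*(-1/27368) - 19254*1/48868 = 2017/1244 - 9627/24434 = 18653695/15197948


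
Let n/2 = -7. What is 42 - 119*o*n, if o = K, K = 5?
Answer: 8372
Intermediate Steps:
n = -14 (n = 2*(-7) = -14)
o = 5
42 - 119*o*n = 42 - 595*(-14) = 42 - 119*(-70) = 42 + 8330 = 8372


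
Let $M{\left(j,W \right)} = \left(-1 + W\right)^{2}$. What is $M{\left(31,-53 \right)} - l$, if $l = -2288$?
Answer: $5204$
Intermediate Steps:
$M{\left(31,-53 \right)} - l = \left(-1 - 53\right)^{2} - -2288 = \left(-54\right)^{2} + 2288 = 2916 + 2288 = 5204$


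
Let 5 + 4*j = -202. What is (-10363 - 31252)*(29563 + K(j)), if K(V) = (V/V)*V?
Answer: -4912442675/4 ≈ -1.2281e+9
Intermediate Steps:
j = -207/4 (j = -5/4 + (¼)*(-202) = -5/4 - 101/2 = -207/4 ≈ -51.750)
K(V) = V (K(V) = 1*V = V)
(-10363 - 31252)*(29563 + K(j)) = (-10363 - 31252)*(29563 - 207/4) = -41615*118045/4 = -4912442675/4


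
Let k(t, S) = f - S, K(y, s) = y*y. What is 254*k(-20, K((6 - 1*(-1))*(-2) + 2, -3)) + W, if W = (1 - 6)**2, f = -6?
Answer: -38075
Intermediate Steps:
K(y, s) = y**2
k(t, S) = -6 - S
W = 25 (W = (-5)**2 = 25)
254*k(-20, K((6 - 1*(-1))*(-2) + 2, -3)) + W = 254*(-6 - ((6 - 1*(-1))*(-2) + 2)**2) + 25 = 254*(-6 - ((6 + 1)*(-2) + 2)**2) + 25 = 254*(-6 - (7*(-2) + 2)**2) + 25 = 254*(-6 - (-14 + 2)**2) + 25 = 254*(-6 - 1*(-12)**2) + 25 = 254*(-6 - 1*144) + 25 = 254*(-6 - 144) + 25 = 254*(-150) + 25 = -38100 + 25 = -38075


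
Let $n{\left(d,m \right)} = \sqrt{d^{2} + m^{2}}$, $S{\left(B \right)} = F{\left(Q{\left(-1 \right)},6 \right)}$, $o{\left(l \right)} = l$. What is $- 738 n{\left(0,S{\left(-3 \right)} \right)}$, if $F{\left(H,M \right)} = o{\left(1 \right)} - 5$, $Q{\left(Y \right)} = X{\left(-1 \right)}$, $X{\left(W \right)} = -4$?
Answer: $-2952$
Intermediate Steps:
$Q{\left(Y \right)} = -4$
$F{\left(H,M \right)} = -4$ ($F{\left(H,M \right)} = 1 - 5 = -4$)
$S{\left(B \right)} = -4$
$- 738 n{\left(0,S{\left(-3 \right)} \right)} = - 738 \sqrt{0^{2} + \left(-4\right)^{2}} = - 738 \sqrt{0 + 16} = - 738 \sqrt{16} = \left(-738\right) 4 = -2952$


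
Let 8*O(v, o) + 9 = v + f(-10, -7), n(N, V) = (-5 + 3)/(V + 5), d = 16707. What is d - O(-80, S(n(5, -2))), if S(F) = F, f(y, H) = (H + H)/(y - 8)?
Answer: 601849/36 ≈ 16718.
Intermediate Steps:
n(N, V) = -2/(5 + V)
f(y, H) = 2*H/(-8 + y) (f(y, H) = (2*H)/(-8 + y) = 2*H/(-8 + y))
O(v, o) = -37/36 + v/8 (O(v, o) = -9/8 + (v + 2*(-7)/(-8 - 10))/8 = -9/8 + (v + 2*(-7)/(-18))/8 = -9/8 + (v + 2*(-7)*(-1/18))/8 = -9/8 + (v + 7/9)/8 = -9/8 + (7/9 + v)/8 = -9/8 + (7/72 + v/8) = -37/36 + v/8)
d - O(-80, S(n(5, -2))) = 16707 - (-37/36 + (1/8)*(-80)) = 16707 - (-37/36 - 10) = 16707 - 1*(-397/36) = 16707 + 397/36 = 601849/36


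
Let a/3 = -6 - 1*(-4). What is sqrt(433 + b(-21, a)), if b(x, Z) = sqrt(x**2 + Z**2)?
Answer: sqrt(433 + 3*sqrt(53)) ≈ 21.327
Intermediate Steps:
a = -6 (a = 3*(-6 - 1*(-4)) = 3*(-6 + 4) = 3*(-2) = -6)
b(x, Z) = sqrt(Z**2 + x**2)
sqrt(433 + b(-21, a)) = sqrt(433 + sqrt((-6)**2 + (-21)**2)) = sqrt(433 + sqrt(36 + 441)) = sqrt(433 + sqrt(477)) = sqrt(433 + 3*sqrt(53))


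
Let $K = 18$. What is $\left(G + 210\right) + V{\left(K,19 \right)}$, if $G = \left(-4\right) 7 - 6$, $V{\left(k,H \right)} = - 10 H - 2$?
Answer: $-16$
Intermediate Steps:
$V{\left(k,H \right)} = -2 - 10 H$
$G = -34$ ($G = -28 - 6 = -34$)
$\left(G + 210\right) + V{\left(K,19 \right)} = \left(-34 + 210\right) - 192 = 176 - 192 = -16$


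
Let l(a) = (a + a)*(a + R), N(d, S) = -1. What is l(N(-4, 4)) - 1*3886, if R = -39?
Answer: -3806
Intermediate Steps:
l(a) = 2*a*(-39 + a) (l(a) = (a + a)*(a - 39) = (2*a)*(-39 + a) = 2*a*(-39 + a))
l(N(-4, 4)) - 1*3886 = 2*(-1)*(-39 - 1) - 1*3886 = 2*(-1)*(-40) - 3886 = 80 - 3886 = -3806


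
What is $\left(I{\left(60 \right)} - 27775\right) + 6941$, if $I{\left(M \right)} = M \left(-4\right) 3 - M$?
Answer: $-21614$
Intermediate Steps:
$I{\left(M \right)} = - 13 M$ ($I{\left(M \right)} = - 4 M 3 - M = - 12 M - M = - 13 M$)
$\left(I{\left(60 \right)} - 27775\right) + 6941 = \left(\left(-13\right) 60 - 27775\right) + 6941 = \left(-780 - 27775\right) + 6941 = -28555 + 6941 = -21614$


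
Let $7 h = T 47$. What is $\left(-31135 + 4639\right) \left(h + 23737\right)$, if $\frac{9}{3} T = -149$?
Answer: $- \frac{4340698368}{7} \approx -6.201 \cdot 10^{8}$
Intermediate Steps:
$T = - \frac{149}{3}$ ($T = \frac{1}{3} \left(-149\right) = - \frac{149}{3} \approx -49.667$)
$h = - \frac{7003}{21}$ ($h = \frac{\left(- \frac{149}{3}\right) 47}{7} = \frac{1}{7} \left(- \frac{7003}{3}\right) = - \frac{7003}{21} \approx -333.48$)
$\left(-31135 + 4639\right) \left(h + 23737\right) = \left(-31135 + 4639\right) \left(- \frac{7003}{21} + 23737\right) = \left(-26496\right) \frac{491474}{21} = - \frac{4340698368}{7}$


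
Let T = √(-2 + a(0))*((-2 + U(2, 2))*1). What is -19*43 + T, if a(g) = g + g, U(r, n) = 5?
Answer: -817 + 3*I*√2 ≈ -817.0 + 4.2426*I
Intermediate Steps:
a(g) = 2*g
T = 3*I*√2 (T = √(-2 + 2*0)*((-2 + 5)*1) = √(-2 + 0)*(3*1) = √(-2)*3 = (I*√2)*3 = 3*I*√2 ≈ 4.2426*I)
-19*43 + T = -19*43 + 3*I*√2 = -817 + 3*I*√2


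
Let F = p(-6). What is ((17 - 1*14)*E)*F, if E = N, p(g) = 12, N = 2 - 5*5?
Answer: -828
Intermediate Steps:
N = -23 (N = 2 - 25 = -23)
F = 12
E = -23
((17 - 1*14)*E)*F = ((17 - 1*14)*(-23))*12 = ((17 - 14)*(-23))*12 = (3*(-23))*12 = -69*12 = -828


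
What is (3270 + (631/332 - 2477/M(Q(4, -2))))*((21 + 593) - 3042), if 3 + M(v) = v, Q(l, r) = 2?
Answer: -1158541445/83 ≈ -1.3958e+7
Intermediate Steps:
M(v) = -3 + v
(3270 + (631/332 - 2477/M(Q(4, -2))))*((21 + 593) - 3042) = (3270 + (631/332 - 2477/(-3 + 2)))*((21 + 593) - 3042) = (3270 + (631*(1/332) - 2477/(-1)))*(614 - 3042) = (3270 + (631/332 - 2477*(-1)))*(-2428) = (3270 + (631/332 + 2477))*(-2428) = (3270 + 822995/332)*(-2428) = (1908635/332)*(-2428) = -1158541445/83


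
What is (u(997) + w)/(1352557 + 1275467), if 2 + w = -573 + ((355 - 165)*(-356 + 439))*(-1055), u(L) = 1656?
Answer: -5545423/876008 ≈ -6.3303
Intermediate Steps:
w = -16637925 (w = -2 + (-573 + ((355 - 165)*(-356 + 439))*(-1055)) = -2 + (-573 + (190*83)*(-1055)) = -2 + (-573 + 15770*(-1055)) = -2 + (-573 - 16637350) = -2 - 16637923 = -16637925)
(u(997) + w)/(1352557 + 1275467) = (1656 - 16637925)/(1352557 + 1275467) = -16636269/2628024 = -16636269*1/2628024 = -5545423/876008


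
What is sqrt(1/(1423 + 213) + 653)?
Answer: 99*sqrt(44581)/818 ≈ 25.554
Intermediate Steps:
sqrt(1/(1423 + 213) + 653) = sqrt(1/1636 + 653) = sqrt(1068309/1636) = 99*sqrt(44581)/818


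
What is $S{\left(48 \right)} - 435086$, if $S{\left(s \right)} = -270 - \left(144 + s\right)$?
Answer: $-435548$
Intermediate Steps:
$S{\left(s \right)} = -414 - s$
$S{\left(48 \right)} - 435086 = \left(-414 - 48\right) - 435086 = -462 - 435086 = -435548$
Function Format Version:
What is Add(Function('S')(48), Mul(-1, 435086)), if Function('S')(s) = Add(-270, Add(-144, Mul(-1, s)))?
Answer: -435548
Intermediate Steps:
Function('S')(s) = Add(-414, Mul(-1, s))
Add(Function('S')(48), Mul(-1, 435086)) = Add(Add(-414, Mul(-1, 48)), Mul(-1, 435086)) = Add(Add(-414, -48), -435086) = Add(-462, -435086) = -435548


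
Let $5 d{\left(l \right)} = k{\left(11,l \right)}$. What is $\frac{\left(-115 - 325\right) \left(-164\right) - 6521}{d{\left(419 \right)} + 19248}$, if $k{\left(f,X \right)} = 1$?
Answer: $\frac{328195}{96241} \approx 3.4101$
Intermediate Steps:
$d{\left(l \right)} = \frac{1}{5}$ ($d{\left(l \right)} = \frac{1}{5} \cdot 1 = \frac{1}{5}$)
$\frac{\left(-115 - 325\right) \left(-164\right) - 6521}{d{\left(419 \right)} + 19248} = \frac{\left(-115 - 325\right) \left(-164\right) - 6521}{\frac{1}{5} + 19248} = \frac{\left(-440\right) \left(-164\right) - 6521}{\frac{96241}{5}} = \left(72160 - 6521\right) \frac{5}{96241} = 65639 \cdot \frac{5}{96241} = \frac{328195}{96241}$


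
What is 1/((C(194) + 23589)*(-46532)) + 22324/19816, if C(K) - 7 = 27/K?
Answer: 148599187078477/131904743483591 ≈ 1.1266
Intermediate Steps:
C(K) = 7 + 27/K
1/((C(194) + 23589)*(-46532)) + 22324/19816 = 1/(((7 + 27/194) + 23589)*(-46532)) + 22324/19816 = -1/46532/((7 + 27*(1/194)) + 23589) + 22324*(1/19816) = -1/46532/((7 + 27/194) + 23589) + 5581/4954 = -1/46532/(1385/194 + 23589) + 5581/4954 = -1/46532/(4577651/194) + 5581/4954 = (194/4577651)*(-1/46532) + 5581/4954 = -97/106503628166 + 5581/4954 = 148599187078477/131904743483591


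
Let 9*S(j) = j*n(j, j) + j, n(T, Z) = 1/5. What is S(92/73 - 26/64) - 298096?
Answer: -348175995/1168 ≈ -2.9810e+5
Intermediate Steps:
n(T, Z) = ⅕ (n(T, Z) = 1*(⅕) = ⅕)
S(j) = 2*j/15 (S(j) = (j*(⅕) + j)/9 = (j/5 + j)/9 = (6*j/5)/9 = 2*j/15)
S(92/73 - 26/64) - 298096 = 2*(92/73 - 26/64)/15 - 298096 = 2*(92*(1/73) - 26*1/64)/15 - 298096 = 2*(92/73 - 13/32)/15 - 298096 = (2/15)*(1995/2336) - 298096 = 133/1168 - 298096 = -348175995/1168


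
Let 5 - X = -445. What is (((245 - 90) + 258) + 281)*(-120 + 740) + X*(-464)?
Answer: 221480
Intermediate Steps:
X = 450 (X = 5 - 1*(-445) = 5 + 445 = 450)
(((245 - 90) + 258) + 281)*(-120 + 740) + X*(-464) = (((245 - 90) + 258) + 281)*(-120 + 740) + 450*(-464) = ((155 + 258) + 281)*620 - 208800 = (413 + 281)*620 - 208800 = 694*620 - 208800 = 430280 - 208800 = 221480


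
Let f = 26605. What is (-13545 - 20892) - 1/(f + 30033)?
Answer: -1950442807/56638 ≈ -34437.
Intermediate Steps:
(-13545 - 20892) - 1/(f + 30033) = (-13545 - 20892) - 1/(26605 + 30033) = -34437 - 1/56638 = -1950442807/56638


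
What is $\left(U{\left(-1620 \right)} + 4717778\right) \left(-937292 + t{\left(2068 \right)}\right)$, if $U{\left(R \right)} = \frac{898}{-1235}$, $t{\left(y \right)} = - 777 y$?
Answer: $- \frac{14823247133239296}{1235} \approx -1.2003 \cdot 10^{13}$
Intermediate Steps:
$U{\left(R \right)} = - \frac{898}{1235}$ ($U{\left(R \right)} = 898 \left(- \frac{1}{1235}\right) = - \frac{898}{1235}$)
$\left(U{\left(-1620 \right)} + 4717778\right) \left(-937292 + t{\left(2068 \right)}\right) = \left(- \frac{898}{1235} + 4717778\right) \left(-937292 - 1606836\right) = \frac{5826454932 \left(-937292 - 1606836\right)}{1235} = \frac{5826454932}{1235} \left(-2544128\right) = - \frac{14823247133239296}{1235}$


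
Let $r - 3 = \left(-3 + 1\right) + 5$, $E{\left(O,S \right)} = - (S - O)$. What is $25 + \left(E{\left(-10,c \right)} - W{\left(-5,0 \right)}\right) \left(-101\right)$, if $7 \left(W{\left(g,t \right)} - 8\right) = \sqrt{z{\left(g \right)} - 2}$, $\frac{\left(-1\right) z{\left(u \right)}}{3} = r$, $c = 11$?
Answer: $2954 + \frac{202 i \sqrt{5}}{7} \approx 2954.0 + 64.526 i$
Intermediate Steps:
$E{\left(O,S \right)} = O - S$
$r = 6$ ($r = 3 + \left(\left(-3 + 1\right) + 5\right) = 3 + \left(-2 + 5\right) = 3 + 3 = 6$)
$z{\left(u \right)} = -18$ ($z{\left(u \right)} = \left(-3\right) 6 = -18$)
$W{\left(g,t \right)} = 8 + \frac{2 i \sqrt{5}}{7}$ ($W{\left(g,t \right)} = 8 + \frac{\sqrt{-18 - 2}}{7} = 8 + \frac{\sqrt{-20}}{7} = 8 + \frac{2 i \sqrt{5}}{7}$)
$25 + \left(E{\left(-10,c \right)} - W{\left(-5,0 \right)}\right) \left(-101\right) = 25 + \left(\left(-10 - 11\right) - \left(8 + \frac{2 i \sqrt{5}}{7}\right)\right) \left(-101\right) = 25 + \left(-21 - \left(8 + \frac{2 i \sqrt{5}}{7}\right)\right) \left(-101\right) = 25 + \left(-29 - \frac{2 i \sqrt{5}}{7}\right) \left(-101\right) = 25 + \left(2929 + \frac{202 i \sqrt{5}}{7}\right) = 2954 + \frac{202 i \sqrt{5}}{7}$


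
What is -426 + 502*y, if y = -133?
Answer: -67192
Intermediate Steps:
-426 + 502*y = -426 + 502*(-133) = -426 - 66766 = -67192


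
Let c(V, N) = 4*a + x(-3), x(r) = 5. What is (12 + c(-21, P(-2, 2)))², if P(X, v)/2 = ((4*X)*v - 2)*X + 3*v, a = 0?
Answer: 289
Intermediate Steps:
P(X, v) = 6*v + 2*X*(-2 + 4*X*v) (P(X, v) = 2*(((4*X)*v - 2)*X + 3*v) = 2*((4*X*v - 2)*X + 3*v) = 2*((-2 + 4*X*v)*X + 3*v) = 2*(X*(-2 + 4*X*v) + 3*v) = 2*(3*v + X*(-2 + 4*X*v)) = 6*v + 2*X*(-2 + 4*X*v))
c(V, N) = 5 (c(V, N) = 4*0 + 5 = 0 + 5 = 5)
(12 + c(-21, P(-2, 2)))² = (12 + 5)² = 17² = 289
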